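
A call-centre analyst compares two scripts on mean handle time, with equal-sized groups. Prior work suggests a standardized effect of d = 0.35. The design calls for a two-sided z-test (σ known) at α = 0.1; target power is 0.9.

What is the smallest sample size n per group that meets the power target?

n = 140 per group

Set Φ(δ − 1.645) = 0.9; then δ − 1.645 = Φ⁻¹(0.9) = 1.282, giving δ = 2.926.
(For δ > 0 the lower-tail rejection region contributes negligibly to power, so the one-term inversion is standard.)
δ = d·√(n/2) ⇒ n = 2(δ/d)² = 2 × (2.926 / 0.35)² = 139.82.
Round up to the next whole unit.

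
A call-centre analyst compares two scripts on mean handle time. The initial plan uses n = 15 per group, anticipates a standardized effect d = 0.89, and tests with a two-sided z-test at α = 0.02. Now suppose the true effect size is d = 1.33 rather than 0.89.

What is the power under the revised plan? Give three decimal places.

With d = 1.33: δ = d·√(n/2) = 1.33 × √(15/2) = 3.6424. Critical value z_{0.01} = 2.326.
Revised power = Φ(δ − 2.326) + Φ(−δ − 2.326) = Φ(1.316) + Φ(-5.969) = 0.9059 + 0.0000 = 0.9059.

Power ≈ 0.906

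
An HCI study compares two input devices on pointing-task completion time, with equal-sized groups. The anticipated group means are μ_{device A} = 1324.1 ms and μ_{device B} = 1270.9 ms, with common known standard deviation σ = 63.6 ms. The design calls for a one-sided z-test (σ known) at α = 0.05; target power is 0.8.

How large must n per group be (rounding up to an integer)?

n = 18 per group

Standardized effect: d = |μ_{device A} − μ_{device B}| / σ = |1324.1 − 1270.9| / 63.6 = 0.8365
Set Φ(δ − 1.645) = 0.8; then δ − 1.645 = Φ⁻¹(0.8) = 0.842, giving δ = 2.486.
δ = d·√(n/2) ⇒ n = 2(δ/d)² = 2 × (2.486 / 0.8365)² = 17.67.
Round up to the next whole unit.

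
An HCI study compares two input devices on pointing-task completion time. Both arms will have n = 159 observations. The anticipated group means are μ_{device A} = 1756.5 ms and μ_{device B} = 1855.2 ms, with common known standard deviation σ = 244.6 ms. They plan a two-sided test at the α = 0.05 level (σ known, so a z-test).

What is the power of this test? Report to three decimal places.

Power ≈ 0.949

Standardized effect: d = |μ_{device A} − μ_{device B}| / σ = |1756.5 − 1855.2| / 244.6 = 0.4035
Noncentrality parameter: δ = d·√(n/2) = 0.4035 × √(159/2) = 3.5979
Critical value for a two-sided test at α = 0.05: z_{α/2} = 1.960.
Power = Φ(δ − 1.960) + Φ(−δ − 1.960) = Φ(1.638) + Φ(-5.558) = 0.9493 + 0.0000 = 0.9493.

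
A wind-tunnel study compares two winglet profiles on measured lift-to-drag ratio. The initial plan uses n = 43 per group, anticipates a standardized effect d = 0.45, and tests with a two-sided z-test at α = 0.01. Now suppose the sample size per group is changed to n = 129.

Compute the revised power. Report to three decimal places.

Power ≈ 0.850

With n = 129 per group: δ = d·√(n/2) = 0.45 × √(129/2) = 3.6140. Critical value z_{0.005} = 2.576.
Revised power = Φ(δ − 2.576) + Φ(−δ − 2.576) = Φ(1.038) + Φ(-6.190) = 0.8504 + 0.0000 = 0.8504.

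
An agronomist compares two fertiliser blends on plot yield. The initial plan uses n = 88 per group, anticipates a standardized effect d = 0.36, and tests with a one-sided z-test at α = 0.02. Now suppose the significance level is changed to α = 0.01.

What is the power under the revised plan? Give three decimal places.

Power ≈ 0.525

δ = d·√(n/2) = 0.36 × √(88/2) = 2.3880 (unchanged). New critical value: z_{0.01} = 2.326.
Revised power = P(Z > 2.326 − δ) = Φ(0.062) = 0.5246.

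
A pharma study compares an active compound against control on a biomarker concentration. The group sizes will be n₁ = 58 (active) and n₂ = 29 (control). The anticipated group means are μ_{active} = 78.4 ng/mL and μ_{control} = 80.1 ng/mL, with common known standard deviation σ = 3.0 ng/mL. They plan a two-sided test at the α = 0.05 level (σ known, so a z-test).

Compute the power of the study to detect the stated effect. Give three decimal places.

Power ≈ 0.703

Standardized effect: d = |μ_{active} − μ_{control}| / σ = |78.4 − 80.1| / 3.0 = 0.5667
Noncentrality parameter: δ = d / √(1/n₁ + 1/n₂) = 0.5667 / √(1/58 + 1/29) = 2.4916
Two-sided α = 0.05 → critical value z_{0.025} = 1.960.
Power = Φ(δ − 1.960) + Φ(−δ − 1.960) = Φ(0.532) + Φ(-4.452) = 0.7025 + 0.0000 = 0.7025.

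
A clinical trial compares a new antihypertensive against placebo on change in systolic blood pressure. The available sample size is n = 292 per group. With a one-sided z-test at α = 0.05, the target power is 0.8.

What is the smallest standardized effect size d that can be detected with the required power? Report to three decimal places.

d ≈ 0.206

Need Φ(δ − 1.645) = 0.8, so δ = 1.645 + 0.842 = 2.486.
δ = d·√(n/2) ⇒ d = δ/√(n/2) = 2.486/√(292/2) = 0.2058.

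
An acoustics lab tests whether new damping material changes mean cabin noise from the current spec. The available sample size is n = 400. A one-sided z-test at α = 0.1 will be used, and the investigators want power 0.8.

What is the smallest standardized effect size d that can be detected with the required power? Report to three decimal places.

Required noncentrality: δ = z_{0.1} + z_{0.20} = 1.282 + 0.842 = 2.123.
δ = d·√n ⇒ d = δ/√n = 2.123/√400 = 0.1062.

d ≈ 0.106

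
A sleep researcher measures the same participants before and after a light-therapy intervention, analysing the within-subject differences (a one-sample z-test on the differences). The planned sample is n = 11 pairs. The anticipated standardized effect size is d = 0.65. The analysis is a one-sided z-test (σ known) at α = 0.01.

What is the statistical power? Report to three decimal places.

Power ≈ 0.432

Noncentrality parameter: δ = d·√n = 0.65 × √11 = 2.1558
One-sided α = 0.01 → critical value z_{0.01} = 2.326.
Power = P(Z > 2.326 − δ) = Φ(-0.171) = 0.4323.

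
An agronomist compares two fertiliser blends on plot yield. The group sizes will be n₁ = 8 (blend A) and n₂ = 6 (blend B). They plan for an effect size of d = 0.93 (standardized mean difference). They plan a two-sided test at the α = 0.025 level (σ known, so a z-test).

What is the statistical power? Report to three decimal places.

Power ≈ 0.302

Noncentrality parameter: λ = d / √(1/n₁ + 1/n₂) = 0.93 / √(1/8 + 1/6) = 1.7220
Critical value for a two-sided test at α = 0.025: z_{α/2} = 2.241.
Power = Φ(λ − 2.241) + Φ(−λ − 2.241) = Φ(-0.519) + Φ(-3.963) = 0.3017 + 0.0000 = 0.3018.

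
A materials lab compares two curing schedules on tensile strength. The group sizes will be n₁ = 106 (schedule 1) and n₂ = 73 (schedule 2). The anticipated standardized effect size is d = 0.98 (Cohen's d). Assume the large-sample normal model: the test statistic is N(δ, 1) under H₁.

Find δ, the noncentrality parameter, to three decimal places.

δ ≈ 6.443

The noncentrality parameter scales effect size by the design's sample-size factor: δ = d / √(1/n₁ + 1/n₂) = 0.98 / √(1/106 + 1/73) = 6.4434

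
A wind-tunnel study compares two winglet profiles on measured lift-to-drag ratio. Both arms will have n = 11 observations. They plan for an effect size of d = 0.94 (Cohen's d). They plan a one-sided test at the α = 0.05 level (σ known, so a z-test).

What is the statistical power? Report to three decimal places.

Power ≈ 0.712

Noncentrality parameter: δ = d·√(n/2) = 0.94 × √(11/2) = 2.2045
Critical value for a one-sided test at α = 0.05: z_α = 1.645.
Power = P(Z > 1.645 − δ) = Φ(0.560) = 0.7121.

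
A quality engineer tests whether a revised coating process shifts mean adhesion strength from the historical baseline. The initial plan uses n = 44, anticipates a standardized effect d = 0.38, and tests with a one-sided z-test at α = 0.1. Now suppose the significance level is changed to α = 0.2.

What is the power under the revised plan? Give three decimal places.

δ = d·√n = 0.38 × √44 = 2.5206 (unchanged). New critical value: z_{0.2} = 0.842.
Revised power = P(Z > 0.842 − δ) = Φ(1.679) = 0.9534.

Power ≈ 0.953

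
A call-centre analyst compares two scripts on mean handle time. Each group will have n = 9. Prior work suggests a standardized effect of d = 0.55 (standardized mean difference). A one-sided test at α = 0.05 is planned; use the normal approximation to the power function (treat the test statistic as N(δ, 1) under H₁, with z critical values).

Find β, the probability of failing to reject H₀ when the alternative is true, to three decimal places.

β ≈ 0.684

Noncentrality parameter: δ = d·√(n/2) = 0.55 × √(9/2) = 1.1667
One-sided α = 0.05 → critical value z_{0.05} = 1.645.
Power = Φ(δ − 1.645) = Φ(-0.478) = 0.3163.
Type II error: β = 1 − power = 1 − 0.3163 = 0.6837.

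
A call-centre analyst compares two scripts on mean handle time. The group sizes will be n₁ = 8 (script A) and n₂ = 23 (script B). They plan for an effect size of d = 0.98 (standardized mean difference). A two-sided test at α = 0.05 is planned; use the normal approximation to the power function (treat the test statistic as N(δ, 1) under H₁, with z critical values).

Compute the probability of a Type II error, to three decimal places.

Noncentrality parameter: δ = d / √(1/n₁ + 1/n₂) = 0.98 / √(1/8 + 1/23) = 2.3876
Two-sided α = 0.05 → critical value z_{0.025} = 1.960.
Power = Φ(δ − 1.960) + Φ(−δ − 1.960) = Φ(0.428) + Φ(-4.348) = 0.6655 + 0.0000 = 0.6655.
Type II error: β = 1 − power = 1 − 0.6655 = 0.3345.

β ≈ 0.334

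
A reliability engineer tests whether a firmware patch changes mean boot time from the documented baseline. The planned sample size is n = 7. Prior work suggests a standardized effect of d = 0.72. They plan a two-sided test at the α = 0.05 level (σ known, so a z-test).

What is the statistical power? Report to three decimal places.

Power ≈ 0.478

Noncentrality parameter: δ = d·√n = 0.72 × √7 = 1.9049
Two-sided α = 0.05 → critical value z_{0.025} = 1.960.
Power = Φ(δ − 1.960) + Φ(−δ − 1.960) = Φ(-0.055) + Φ(-3.865) = 0.4781 + 0.0001 = 0.4781.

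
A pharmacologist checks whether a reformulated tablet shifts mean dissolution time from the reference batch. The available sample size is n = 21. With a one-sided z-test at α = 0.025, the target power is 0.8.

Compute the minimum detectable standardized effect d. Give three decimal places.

Required noncentrality: δ = z_{0.025} + z_{0.20} = 1.960 + 0.842 = 2.802.
δ = d·√n ⇒ d = δ/√n = 2.802/√21 = 0.6114.

d ≈ 0.611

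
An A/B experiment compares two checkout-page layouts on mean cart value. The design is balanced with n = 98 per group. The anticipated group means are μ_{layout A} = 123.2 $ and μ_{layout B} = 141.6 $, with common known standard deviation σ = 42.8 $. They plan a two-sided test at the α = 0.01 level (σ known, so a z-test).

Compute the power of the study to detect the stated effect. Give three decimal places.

Power ≈ 0.668

Standardized effect: d = |μ_{layout A} − μ_{layout B}| / σ = |123.2 − 141.6| / 42.8 = 0.4299
Noncentrality parameter: δ = d·√(n/2) = 0.4299 × √(98/2) = 3.0093
Critical value for a two-sided test at α = 0.01: z_{α/2} = 2.576.
Power = Φ(δ − 2.576) + Φ(−δ − 2.576) = Φ(0.434) + Φ(-5.585) = 0.6677 + 0.0000 = 0.6677.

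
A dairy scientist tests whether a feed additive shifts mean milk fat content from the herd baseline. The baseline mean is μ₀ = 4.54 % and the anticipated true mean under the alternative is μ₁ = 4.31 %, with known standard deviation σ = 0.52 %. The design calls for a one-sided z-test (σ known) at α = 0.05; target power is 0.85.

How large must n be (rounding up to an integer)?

Standardized effect: d = |μ₁ − μ₀| / σ = |4.31 − 4.54| / 0.52 = 0.4423
Set Φ(δ − 1.645) = 0.85; then δ − 1.645 = Φ⁻¹(0.85) = 1.036, giving δ = 2.681.
δ = d·√n ⇒ n = (δ/d)² = (2.681 / 0.4423)² = 36.75.
Rounding up, n = 37.

n = 37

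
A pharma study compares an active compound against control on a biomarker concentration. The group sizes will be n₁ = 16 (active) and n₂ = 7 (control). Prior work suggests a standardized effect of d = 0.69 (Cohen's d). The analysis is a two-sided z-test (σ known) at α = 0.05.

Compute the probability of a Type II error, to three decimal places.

Noncentrality parameter: δ = d / √(1/n₁ + 1/n₂) = 0.69 / √(1/16 + 1/7) = 1.5226
Critical value for a two-sided test at α = 0.05: z_{α/2} = 1.960.
Power = Φ(δ − 1.960) + Φ(−δ − 1.960) = Φ(-0.437) + Φ(-3.483) = 0.3309 + 0.0002 = 0.3312.
Type II error: β = 1 − power = 1 − 0.3312 = 0.6688.

β ≈ 0.669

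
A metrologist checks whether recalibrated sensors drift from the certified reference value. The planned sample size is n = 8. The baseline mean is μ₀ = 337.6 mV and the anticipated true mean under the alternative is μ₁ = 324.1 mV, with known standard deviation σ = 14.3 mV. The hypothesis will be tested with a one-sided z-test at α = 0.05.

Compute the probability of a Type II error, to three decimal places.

β ≈ 0.153

Standardized effect: d = |μ₁ − μ₀| / σ = |324.1 − 337.6| / 14.3 = 0.9441
Noncentrality parameter: δ = d·√n = 0.9441 × √8 = 2.6702
One-sided α = 0.05 → critical value z_{0.05} = 1.645.
Power = P(Z > 1.645 − δ) = Φ(1.025) = 0.8474.
Type II error: β = 1 − power = 1 − 0.8474 = 0.1526.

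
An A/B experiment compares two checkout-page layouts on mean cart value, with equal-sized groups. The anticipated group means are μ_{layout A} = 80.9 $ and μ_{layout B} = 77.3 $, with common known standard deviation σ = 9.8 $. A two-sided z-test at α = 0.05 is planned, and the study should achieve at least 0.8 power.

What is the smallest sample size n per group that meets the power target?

Standardized effect: d = |μ_{layout A} − μ_{layout B}| / σ = |80.9 − 77.3| / 9.8 = 0.3673
Set Φ(δ − 1.960) = 0.8; then δ − 1.960 = Φ⁻¹(0.8) = 0.842, giving δ = 2.802.
(For δ > 0 the lower-tail rejection region contributes negligibly to power, so the one-term inversion is standard.)
δ = d·√(n/2) ⇒ n = 2(δ/d)² = 2 × (2.802 / 0.3673)² = 116.33.
Rounding up, n = 117 per group.

n = 117 per group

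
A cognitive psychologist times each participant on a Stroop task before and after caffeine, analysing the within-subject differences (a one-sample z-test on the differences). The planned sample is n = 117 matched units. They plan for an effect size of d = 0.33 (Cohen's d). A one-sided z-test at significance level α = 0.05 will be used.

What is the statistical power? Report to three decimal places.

Power ≈ 0.973

Noncentrality parameter: δ = d·√n = 0.33 × √117 = 3.5695
Critical value for a one-sided test at α = 0.05: z_α = 1.645.
Power = P(Z > 1.645 − δ) = Φ(1.925) = 0.9729.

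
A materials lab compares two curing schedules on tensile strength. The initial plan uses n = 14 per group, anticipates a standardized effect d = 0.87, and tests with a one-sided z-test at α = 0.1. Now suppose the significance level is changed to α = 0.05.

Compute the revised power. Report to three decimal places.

δ = d·√(n/2) = 0.87 × √(14/2) = 2.3018 (unchanged). New critical value: z_{0.05} = 1.645.
Revised power = Φ(δ − 1.645) = Φ(0.657) = 0.7444.

Power ≈ 0.744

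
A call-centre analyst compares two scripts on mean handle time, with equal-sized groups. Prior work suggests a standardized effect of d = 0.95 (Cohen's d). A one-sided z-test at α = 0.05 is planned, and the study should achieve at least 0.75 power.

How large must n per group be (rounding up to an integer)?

Set Φ(δ − 1.645) = 0.75; then δ − 1.645 = Φ⁻¹(0.75) = 0.674, giving δ = 2.319.
δ = d·√(n/2) ⇒ n = 2(δ/d)² = 2 × (2.319 / 0.95)² = 11.92.
Round up to the next whole unit.

n = 12 per group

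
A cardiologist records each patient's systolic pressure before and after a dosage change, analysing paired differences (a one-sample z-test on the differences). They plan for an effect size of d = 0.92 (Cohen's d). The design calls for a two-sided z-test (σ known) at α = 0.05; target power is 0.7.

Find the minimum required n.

For power 0.7 need Φ(δ − z_{0.025}) = 0.7, so δ = z_{0.025} + z_{0.30} = 1.960 + 0.524 = 2.484.
(The Φ(−δ − z_{α/2}) term is vanishingly small for δ > 0 and is dropped in the standard sample-size formula.)
δ = d·√n ⇒ n = (δ/d)² = (2.484 / 0.92)² = 7.29.
Rounding up, n = 8.

n = 8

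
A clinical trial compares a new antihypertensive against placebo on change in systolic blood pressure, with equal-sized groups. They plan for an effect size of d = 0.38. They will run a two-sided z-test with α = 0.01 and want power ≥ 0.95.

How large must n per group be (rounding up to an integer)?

For power 0.95 need Φ(δ − z_{0.005}) = 0.95, so δ = z_{0.005} + z_{0.05} = 2.576 + 1.645 = 4.221.
(The Φ(−δ − z_{α/2}) term is vanishingly small for δ > 0 and is dropped in the standard sample-size formula.)
δ = d·√(n/2) ⇒ n = 2(δ/d)² = 2 × (4.221 / 0.38)² = 246.73.
Rounding up, n = 247 per group.

n = 247 per group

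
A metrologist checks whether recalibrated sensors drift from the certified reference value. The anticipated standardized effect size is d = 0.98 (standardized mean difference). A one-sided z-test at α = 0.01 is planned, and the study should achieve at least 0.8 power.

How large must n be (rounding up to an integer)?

For power 0.8 need Φ(δ − z_{0.01}) = 0.8, so δ = z_{0.01} + z_{0.20} = 2.326 + 0.842 = 3.168.
δ = d·√n ⇒ n = (δ/d)² = (3.168 / 0.98)² = 10.45.
Round up to the next whole unit.

n = 11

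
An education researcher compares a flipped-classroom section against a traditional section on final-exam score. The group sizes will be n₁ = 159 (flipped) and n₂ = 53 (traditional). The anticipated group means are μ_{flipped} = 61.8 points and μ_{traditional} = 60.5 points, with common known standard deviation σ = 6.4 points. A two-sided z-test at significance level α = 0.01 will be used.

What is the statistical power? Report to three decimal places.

Power ≈ 0.098

Standardized effect: d = |μ_{flipped} − μ_{traditional}| / σ = |61.8 − 60.5| / 6.4 = 0.2031
Noncentrality parameter: δ = d / √(1/n₁ + 1/n₂) = 0.2031 / √(1/159 + 1/53) = 1.2807
Two-sided α = 0.01 → critical value z_{0.005} = 2.576.
Power = Φ(δ − 2.576) + Φ(−δ − 2.576) = Φ(-1.295) + Φ(-3.856) = 0.0976 + 0.0001 = 0.0977.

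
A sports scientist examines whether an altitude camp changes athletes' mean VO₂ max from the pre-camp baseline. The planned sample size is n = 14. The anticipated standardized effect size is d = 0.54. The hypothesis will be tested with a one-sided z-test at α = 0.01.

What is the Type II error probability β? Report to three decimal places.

β ≈ 0.620

Noncentrality parameter: δ = d·√n = 0.54 × √14 = 2.0205
One-sided α = 0.01 → critical value z_{0.01} = 2.326.
Power = P(Z > 2.326 − δ) = Φ(-0.306) = 0.3799.
Type II error: β = 1 − power = 1 − 0.3799 = 0.6201.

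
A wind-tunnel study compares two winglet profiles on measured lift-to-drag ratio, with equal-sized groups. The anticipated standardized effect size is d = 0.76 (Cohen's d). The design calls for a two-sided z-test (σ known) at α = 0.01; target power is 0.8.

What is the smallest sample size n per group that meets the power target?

n = 41 per group

Set Φ(δ − 2.576) = 0.8; then δ − 2.576 = Φ⁻¹(0.8) = 0.842, giving δ = 3.417.
(The Φ(−δ − z_{α/2}) term is vanishingly small for δ > 0 and is dropped in the standard sample-size formula.)
δ = d·√(n/2) ⇒ n = 2(δ/d)² = 2 × (3.417 / 0.76)² = 40.44.
Rounding up, n = 41 per group.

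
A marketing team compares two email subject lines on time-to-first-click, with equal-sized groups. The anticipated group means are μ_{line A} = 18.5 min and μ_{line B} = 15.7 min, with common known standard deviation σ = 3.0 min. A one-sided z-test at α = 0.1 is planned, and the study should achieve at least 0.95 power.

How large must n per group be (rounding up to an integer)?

Standardized effect: d = |μ_{line A} − μ_{line B}| / σ = |18.5 − 15.7| / 3.0 = 0.9333
Set Φ(δ − 1.282) = 0.95; then δ − 1.282 = Φ⁻¹(0.95) = 1.645, giving δ = 2.926.
δ = d·√(n/2) ⇒ n = 2(δ/d)² = 2 × (2.926 / 0.9333)² = 19.66.
Rounding up, n = 20 per group.

n = 20 per group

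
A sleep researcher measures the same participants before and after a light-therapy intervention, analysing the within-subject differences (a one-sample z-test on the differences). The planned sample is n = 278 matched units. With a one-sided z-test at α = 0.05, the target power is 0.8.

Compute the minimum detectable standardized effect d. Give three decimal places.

Required noncentrality: δ = z_{0.05} + z_{0.20} = 1.645 + 0.842 = 2.486.
δ = d·√n ⇒ d = δ/√n = 2.486/√278 = 0.1491.

d ≈ 0.149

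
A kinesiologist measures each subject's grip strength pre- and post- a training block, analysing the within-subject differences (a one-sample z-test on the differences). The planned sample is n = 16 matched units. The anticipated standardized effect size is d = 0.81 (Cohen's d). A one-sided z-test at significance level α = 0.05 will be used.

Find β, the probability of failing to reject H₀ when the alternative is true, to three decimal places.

Noncentrality parameter: δ = d·√n = 0.81 × √16 = 3.2400
One-sided α = 0.05 → critical value z_{0.05} = 1.645.
Power = Φ(δ − 1.645) = Φ(1.595) = 0.9447.
Type II error: β = 1 − power = 1 − 0.9447 = 0.0553.

β ≈ 0.055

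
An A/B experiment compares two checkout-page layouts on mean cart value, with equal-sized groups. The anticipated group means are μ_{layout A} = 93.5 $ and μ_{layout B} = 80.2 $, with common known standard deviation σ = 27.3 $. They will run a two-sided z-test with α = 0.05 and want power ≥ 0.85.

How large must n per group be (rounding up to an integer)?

Standardized effect: d = |μ_{layout A} − μ_{layout B}| / σ = |93.5 − 80.2| / 27.3 = 0.4872
Set Φ(δ − 1.960) = 0.85; then δ − 1.960 = Φ⁻¹(0.85) = 1.036, giving δ = 2.996.
(The Φ(−δ − z_{α/2}) term is vanishingly small for δ > 0 and is dropped in the standard sample-size formula.)
δ = d·√(n/2) ⇒ n = 2(δ/d)² = 2 × (2.996 / 0.4872)² = 75.66.
Round up to the next whole unit.

n = 76 per group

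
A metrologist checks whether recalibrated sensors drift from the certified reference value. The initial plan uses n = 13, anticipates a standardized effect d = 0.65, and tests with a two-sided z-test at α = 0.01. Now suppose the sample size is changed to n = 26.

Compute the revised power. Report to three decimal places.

Power ≈ 0.770

With n = 26: δ = d·√n = 0.65 × √26 = 3.3144. Critical value z_{0.005} = 2.576.
Revised power = Φ(δ − 2.576) + Φ(−δ − 2.576) = Φ(0.739) + Φ(-5.890) = 0.7699 + 0.0000 = 0.7699.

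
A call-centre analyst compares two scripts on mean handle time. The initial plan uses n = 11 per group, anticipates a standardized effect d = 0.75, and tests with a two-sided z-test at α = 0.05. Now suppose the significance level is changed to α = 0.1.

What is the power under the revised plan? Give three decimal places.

Power ≈ 0.546

δ = d·√(n/2) = 0.75 × √(11/2) = 1.7589 (unchanged). New critical value: z_{0.05} = 1.645.
Revised power = Φ(δ − 1.645) + Φ(−δ − 1.645) = Φ(0.114) + Φ(-3.404) = 0.5454 + 0.0003 = 0.5457.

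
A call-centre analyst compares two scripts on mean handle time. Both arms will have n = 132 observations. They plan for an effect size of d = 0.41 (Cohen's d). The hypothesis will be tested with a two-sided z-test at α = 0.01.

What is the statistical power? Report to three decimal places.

Power ≈ 0.775

Noncentrality parameter: δ = d·√(n/2) = 0.41 × √(132/2) = 3.3309
Critical value for a two-sided test at α = 0.01: z_{α/2} = 2.576.
Power = Φ(δ − 2.576) + Φ(−δ − 2.576) = Φ(0.755) + Φ(-5.907) = 0.7749 + 0.0000 = 0.7749.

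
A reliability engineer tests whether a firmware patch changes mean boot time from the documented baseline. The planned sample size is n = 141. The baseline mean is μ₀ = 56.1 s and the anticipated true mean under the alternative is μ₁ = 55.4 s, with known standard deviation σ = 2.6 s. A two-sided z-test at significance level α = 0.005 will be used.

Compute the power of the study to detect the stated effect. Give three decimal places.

Power ≈ 0.652

Standardized effect: d = |μ₁ − μ₀| / σ = |55.4 − 56.1| / 2.6 = 0.2692
Noncentrality parameter: δ = d·√n = 0.2692 × √141 = 3.1969
Two-sided α = 0.005 → critical value z_{0.0025} = 2.807.
Power = Φ(δ − 2.807) + Φ(−δ − 2.807) = Φ(0.390) + Φ(-6.004) = 0.6517 + 0.0000 = 0.6517.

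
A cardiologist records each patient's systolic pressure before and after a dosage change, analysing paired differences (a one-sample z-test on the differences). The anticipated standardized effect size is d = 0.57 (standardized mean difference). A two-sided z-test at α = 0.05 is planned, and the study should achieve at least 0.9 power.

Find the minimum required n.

n = 33

For power 0.9 need Φ(δ − z_{0.025}) = 0.9, so δ = z_{0.025} + z_{0.10} = 1.960 + 1.282 = 3.242.
(The Φ(−δ − z_{α/2}) term is vanishingly small for δ > 0 and is dropped in the standard sample-size formula.)
δ = d·√n ⇒ n = (δ/d)² = (3.242 / 0.57)² = 32.34.
Rounding up, n = 33.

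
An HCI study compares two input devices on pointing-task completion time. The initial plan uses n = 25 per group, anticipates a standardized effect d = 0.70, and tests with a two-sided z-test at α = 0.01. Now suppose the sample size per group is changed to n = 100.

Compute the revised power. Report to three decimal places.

Power ≈ 0.991

With n = 100 per group: δ = d·√(n/2) = 0.70 × √(100/2) = 4.9497. Critical value z_{0.005} = 2.576.
Revised power = Φ(δ − 2.576) + Φ(−δ − 2.576) = Φ(2.374) + Φ(-7.526) = 0.9912 + 0.0000 = 0.9912.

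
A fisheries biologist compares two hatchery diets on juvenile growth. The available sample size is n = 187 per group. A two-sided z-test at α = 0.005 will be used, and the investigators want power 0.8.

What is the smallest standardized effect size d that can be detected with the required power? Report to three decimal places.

d ≈ 0.377

Need Φ(δ − 2.807) = 0.8, so δ = 2.807 + 0.842 = 3.649.
(Lower-tail contribution to power is negligible for δ > 0.)
δ = d·√(n/2) ⇒ d = δ/√(n/2) = 3.649/√(187/2) = 0.3773.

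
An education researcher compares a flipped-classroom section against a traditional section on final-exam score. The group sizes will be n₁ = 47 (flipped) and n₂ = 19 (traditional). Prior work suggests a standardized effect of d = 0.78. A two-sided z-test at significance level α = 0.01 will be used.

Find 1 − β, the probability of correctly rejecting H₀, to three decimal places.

Power ≈ 0.615

Noncentrality parameter: δ = d / √(1/n₁ + 1/n₂) = 0.78 / √(1/47 + 1/19) = 2.8691
Critical value for a two-sided test at α = 0.01: z_{α/2} = 2.576.
Power = Φ(δ − 2.576) + Φ(−δ − 2.576) = Φ(0.293) + Φ(-5.445) = 0.6153 + 0.0000 = 0.6153.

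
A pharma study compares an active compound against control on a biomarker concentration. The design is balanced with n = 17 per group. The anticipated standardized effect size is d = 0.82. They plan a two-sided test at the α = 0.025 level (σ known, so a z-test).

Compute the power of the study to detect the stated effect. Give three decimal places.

Noncentrality parameter: λ = d·√(n/2) = 0.82 × √(17/2) = 2.3907
Two-sided α = 0.025 → critical value z_{0.0125} = 2.241.
Power = Φ(λ − 2.241) + Φ(−λ − 2.241) = Φ(0.149) + Φ(-4.632) = 0.5593 + 0.0000 = 0.5593.

Power ≈ 0.559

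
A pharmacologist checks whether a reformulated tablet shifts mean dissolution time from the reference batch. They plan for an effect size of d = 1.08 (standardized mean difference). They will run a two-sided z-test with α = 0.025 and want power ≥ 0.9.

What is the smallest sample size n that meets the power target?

For power 0.9 need Φ(δ − z_{0.0125}) = 0.9, so δ = z_{0.0125} + z_{0.10} = 2.241 + 1.282 = 3.523.
(The Φ(−δ − z_{α/2}) term is vanishingly small for δ > 0 and is dropped in the standard sample-size formula.)
δ = d·√n ⇒ n = (δ/d)² = (3.523 / 1.08)² = 10.64.
Round up to the next whole unit.

n = 11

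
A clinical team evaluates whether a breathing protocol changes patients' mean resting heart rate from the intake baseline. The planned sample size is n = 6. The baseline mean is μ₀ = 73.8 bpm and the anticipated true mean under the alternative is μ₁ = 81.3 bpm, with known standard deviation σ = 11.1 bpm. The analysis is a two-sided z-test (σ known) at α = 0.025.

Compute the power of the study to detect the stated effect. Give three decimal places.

Power ≈ 0.279

Standardized effect: d = |μ₁ − μ₀| / σ = |81.3 − 73.8| / 11.1 = 0.6757
Noncentrality parameter: δ = d·√n = 0.6757 × √6 = 1.6551
Two-sided α = 0.025 → critical value z_{0.0125} = 2.241.
Power = Φ(δ − 2.241) + Φ(−δ − 2.241) = Φ(-0.586) + Φ(-3.896) = 0.2788 + 0.0000 = 0.2789.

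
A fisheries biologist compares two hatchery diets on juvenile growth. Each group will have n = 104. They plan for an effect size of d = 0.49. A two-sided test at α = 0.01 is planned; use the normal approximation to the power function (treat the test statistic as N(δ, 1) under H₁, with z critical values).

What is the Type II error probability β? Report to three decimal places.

β ≈ 0.169

Noncentrality parameter: δ = d·√(n/2) = 0.49 × √(104/2) = 3.5334
Two-sided α = 0.01 → critical value z_{0.005} = 2.576.
Power = Φ(δ − 2.576) + Φ(−δ − 2.576) = Φ(0.958) + Φ(-6.109) = 0.8309 + 0.0000 = 0.8309.
Type II error: β = 1 − power = 1 − 0.8309 = 0.1691.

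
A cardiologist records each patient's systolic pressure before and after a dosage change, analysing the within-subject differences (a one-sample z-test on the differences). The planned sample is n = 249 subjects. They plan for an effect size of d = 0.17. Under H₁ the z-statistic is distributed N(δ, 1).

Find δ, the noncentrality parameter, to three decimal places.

δ ≈ 2.683

The noncentrality parameter scales effect size by the design's sample-size factor: δ = d·√n = 0.17 × √249 = 2.6826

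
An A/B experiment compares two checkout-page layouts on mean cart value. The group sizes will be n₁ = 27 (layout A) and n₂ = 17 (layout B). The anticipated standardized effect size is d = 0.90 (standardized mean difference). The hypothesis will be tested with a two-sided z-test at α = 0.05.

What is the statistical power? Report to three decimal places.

Power ≈ 0.828

Noncentrality parameter: δ = d / √(1/n₁ + 1/n₂) = 0.90 / √(1/27 + 1/17) = 2.9068
Two-sided α = 0.05 → critical value z_{0.025} = 1.960.
Power = Φ(δ − 1.960) + Φ(−δ − 1.960) = Φ(0.947) + Φ(-4.867) = 0.8282 + 0.0000 = 0.8282.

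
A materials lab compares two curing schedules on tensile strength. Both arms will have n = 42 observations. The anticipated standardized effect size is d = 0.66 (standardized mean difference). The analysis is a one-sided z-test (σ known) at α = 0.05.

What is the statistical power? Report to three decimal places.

Noncentrality parameter: δ = d·√(n/2) = 0.66 × √(42/2) = 3.0245
One-sided α = 0.05 → critical value z_{0.05} = 1.645.
Power = Φ(δ − 1.645) = Φ(1.380) = 0.9162.

Power ≈ 0.916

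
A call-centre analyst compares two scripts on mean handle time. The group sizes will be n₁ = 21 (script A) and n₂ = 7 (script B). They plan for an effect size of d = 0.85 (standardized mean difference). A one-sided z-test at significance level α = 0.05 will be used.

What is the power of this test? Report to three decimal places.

Power ≈ 0.619

Noncentrality parameter: δ = d / √(1/n₁ + 1/n₂) = 0.85 / √(1/21 + 1/7) = 1.9476
One-sided α = 0.05 → critical value z_{0.05} = 1.645.
Power = Φ(δ − 1.645) = Φ(0.303) = 0.6190.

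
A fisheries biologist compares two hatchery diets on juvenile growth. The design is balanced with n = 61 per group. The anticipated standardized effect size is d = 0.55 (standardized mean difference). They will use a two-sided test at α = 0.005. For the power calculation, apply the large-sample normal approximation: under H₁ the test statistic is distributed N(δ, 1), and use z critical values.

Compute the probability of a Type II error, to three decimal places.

β ≈ 0.409

Noncentrality parameter: δ = d·√(n/2) = 0.55 × √(61/2) = 3.0375
Critical value for a two-sided test at α = 0.005: z_{α/2} = 2.807.
Power = Φ(δ − 2.807) + Φ(−δ − 2.807) = Φ(0.230) + Φ(-5.845) = 0.5911 + 0.0000 = 0.5911.
Type II error: β = 1 − power = 1 − 0.5911 = 0.4089.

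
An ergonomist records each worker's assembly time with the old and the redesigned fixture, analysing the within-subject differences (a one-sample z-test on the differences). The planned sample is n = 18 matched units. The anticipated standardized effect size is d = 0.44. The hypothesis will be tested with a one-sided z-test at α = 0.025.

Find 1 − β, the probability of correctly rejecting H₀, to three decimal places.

Noncentrality parameter: λ = d·√n = 0.44 × √18 = 1.8668
One-sided α = 0.025 → critical value z_{0.025} = 1.960.
Power = Φ(λ − 1.960) = Φ(-0.093) = 0.4629.

Power ≈ 0.463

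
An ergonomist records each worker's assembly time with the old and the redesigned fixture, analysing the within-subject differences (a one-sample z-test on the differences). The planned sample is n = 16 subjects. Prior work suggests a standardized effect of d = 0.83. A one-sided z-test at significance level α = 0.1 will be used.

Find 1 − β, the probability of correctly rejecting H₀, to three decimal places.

Noncentrality parameter: δ = d·√n = 0.83 × √16 = 3.3200
One-sided α = 0.1 → critical value z_{0.1} = 1.282.
Power = Φ(δ − 1.282) = Φ(2.038) = 0.9792.

Power ≈ 0.979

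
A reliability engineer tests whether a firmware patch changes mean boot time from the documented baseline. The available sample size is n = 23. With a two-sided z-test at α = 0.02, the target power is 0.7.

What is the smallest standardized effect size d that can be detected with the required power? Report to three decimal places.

d ≈ 0.594

Required noncentrality: δ = z_{0.01} + z_{0.30} = 2.326 + 0.524 = 2.851.
(The second rejection-region term Φ(−δ − z_{α/2}) is negligible and dropped.)
δ = d·√n ⇒ d = δ/√n = 2.851/√23 = 0.5944.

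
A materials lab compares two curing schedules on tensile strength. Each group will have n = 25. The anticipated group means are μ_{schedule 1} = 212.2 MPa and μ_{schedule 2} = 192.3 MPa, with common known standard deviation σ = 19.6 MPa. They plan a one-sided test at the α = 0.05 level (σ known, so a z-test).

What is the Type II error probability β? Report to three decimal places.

Standardized effect: d = |μ_{schedule 1} − μ_{schedule 2}| / σ = |212.2 − 192.3| / 19.6 = 1.0153
Noncentrality parameter: δ = d·√(n/2) = 1.0153 × √(25/2) = 3.5896
One-sided α = 0.05 → critical value z_{0.05} = 1.645.
Power = Φ(δ − 1.645) = Φ(1.945) = 0.9741.
Type II error: β = 1 − power = 1 − 0.9741 = 0.0259.

β ≈ 0.026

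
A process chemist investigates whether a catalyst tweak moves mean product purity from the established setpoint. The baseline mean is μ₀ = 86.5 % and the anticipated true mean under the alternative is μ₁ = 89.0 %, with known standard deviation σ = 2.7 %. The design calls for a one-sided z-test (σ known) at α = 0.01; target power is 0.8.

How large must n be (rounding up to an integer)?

n = 12

Standardized effect: d = |μ₁ − μ₀| / σ = |89.0 − 86.5| / 2.7 = 0.9259
For power 0.8 need Φ(δ − z_{0.01}) = 0.8, so δ = z_{0.01} + z_{0.20} = 2.326 + 0.842 = 3.168.
δ = d·√n ⇒ n = (δ/d)² = (3.168 / 0.9259)² = 11.71.
Rounding up, n = 12.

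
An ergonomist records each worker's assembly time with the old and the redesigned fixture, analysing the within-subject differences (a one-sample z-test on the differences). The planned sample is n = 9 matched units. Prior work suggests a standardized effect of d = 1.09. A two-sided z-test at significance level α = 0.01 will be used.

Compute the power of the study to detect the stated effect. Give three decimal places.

Power ≈ 0.756

Noncentrality parameter: λ = d·√n = 1.09 × √9 = 3.2700
Critical value for a two-sided test at α = 0.01: z_{α/2} = 2.576.
Power = Φ(λ − 2.576) + Φ(−λ − 2.576) = Φ(0.694) + Φ(-5.846) = 0.7562 + 0.0000 = 0.7562.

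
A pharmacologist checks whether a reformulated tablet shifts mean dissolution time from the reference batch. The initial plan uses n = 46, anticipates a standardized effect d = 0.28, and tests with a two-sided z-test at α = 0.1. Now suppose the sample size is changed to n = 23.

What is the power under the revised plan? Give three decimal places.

Power ≈ 0.383

With n = 23: δ = d·√n = 0.28 × √23 = 1.3428. Critical value z_{0.05} = 1.645.
Revised power = Φ(δ − 1.645) + Φ(−δ − 1.645) = Φ(-0.302) + Φ(-2.988) = 0.3813 + 0.0014 = 0.3827.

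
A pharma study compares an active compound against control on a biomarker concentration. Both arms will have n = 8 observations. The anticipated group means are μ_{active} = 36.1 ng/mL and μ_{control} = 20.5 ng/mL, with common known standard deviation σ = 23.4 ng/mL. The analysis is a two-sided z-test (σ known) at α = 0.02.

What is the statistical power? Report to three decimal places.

Power ≈ 0.160

Standardized effect: d = |μ_{active} − μ_{control}| / σ = |36.1 − 20.5| / 23.4 = 0.6667
Noncentrality parameter: δ = d·√(n/2) = 0.6667 × √(8/2) = 1.3333
Two-sided α = 0.02 → critical value z_{0.01} = 2.326.
Power = Φ(δ − 2.326) + Φ(−δ − 2.326) = Φ(-0.993) + Φ(-3.660) = 0.1604 + 0.0001 = 0.1605.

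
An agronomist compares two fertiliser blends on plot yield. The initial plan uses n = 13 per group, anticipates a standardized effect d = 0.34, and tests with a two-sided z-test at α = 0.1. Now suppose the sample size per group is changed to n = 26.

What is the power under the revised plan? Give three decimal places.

With n = 26 per group: δ = d·√(n/2) = 0.34 × √(26/2) = 1.2259. Critical value z_{0.05} = 1.645.
Revised power = Φ(δ − 1.645) + Φ(−δ − 1.645) = Φ(-0.419) + Φ(-2.871) = 0.3376 + 0.0020 = 0.3397.

Power ≈ 0.340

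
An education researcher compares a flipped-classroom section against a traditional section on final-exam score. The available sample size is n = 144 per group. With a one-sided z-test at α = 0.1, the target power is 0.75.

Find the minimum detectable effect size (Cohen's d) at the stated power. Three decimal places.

d ≈ 0.231

Need Φ(δ − 1.282) = 0.75, so δ = 1.282 + 0.674 = 1.956.
δ = d·√(n/2) ⇒ d = δ/√(n/2) = 1.956/√(144/2) = 0.2305.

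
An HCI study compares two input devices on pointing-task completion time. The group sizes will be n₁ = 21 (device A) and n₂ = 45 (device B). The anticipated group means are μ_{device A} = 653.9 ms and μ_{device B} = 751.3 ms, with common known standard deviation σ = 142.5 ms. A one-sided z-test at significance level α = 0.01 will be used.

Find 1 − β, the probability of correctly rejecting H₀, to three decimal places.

Standardized effect: d = |μ_{device A} − μ_{device B}| / σ = |653.9 − 751.3| / 142.5 = 0.6835
Noncentrality parameter: δ = d / √(1/n₁ + 1/n₂) = 0.6835 / √(1/21 + 1/45) = 2.5864
One-sided α = 0.01 → critical value z_{0.01} = 2.326.
Power = Φ(δ − 2.326) = Φ(0.260) = 0.6026.

Power ≈ 0.603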